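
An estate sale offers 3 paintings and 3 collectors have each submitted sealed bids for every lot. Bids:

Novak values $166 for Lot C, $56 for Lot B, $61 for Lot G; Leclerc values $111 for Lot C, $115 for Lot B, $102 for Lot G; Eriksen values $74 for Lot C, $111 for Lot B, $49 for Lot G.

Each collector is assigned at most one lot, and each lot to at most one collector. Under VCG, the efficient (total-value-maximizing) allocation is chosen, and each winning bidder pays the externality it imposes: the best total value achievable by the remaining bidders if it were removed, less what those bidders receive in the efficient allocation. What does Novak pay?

Efficient allocation: Novak→Lot C ($166), Leclerc→Lot G ($102), Eriksen→Lot B ($111); total welfare W = $379.
Novak receives Lot C at value $166, so the others get W − 166 = $213.
Without Novak: best allocation of the remaining 2 bidders over all 3 lots is Leclerc→Lot C ($111), Eriksen→Lot B ($111), total $222.
VCG payment = (others' best without Novak) − (others' welfare with Novak) = 222 − 213 = $9.

Novak pays $9.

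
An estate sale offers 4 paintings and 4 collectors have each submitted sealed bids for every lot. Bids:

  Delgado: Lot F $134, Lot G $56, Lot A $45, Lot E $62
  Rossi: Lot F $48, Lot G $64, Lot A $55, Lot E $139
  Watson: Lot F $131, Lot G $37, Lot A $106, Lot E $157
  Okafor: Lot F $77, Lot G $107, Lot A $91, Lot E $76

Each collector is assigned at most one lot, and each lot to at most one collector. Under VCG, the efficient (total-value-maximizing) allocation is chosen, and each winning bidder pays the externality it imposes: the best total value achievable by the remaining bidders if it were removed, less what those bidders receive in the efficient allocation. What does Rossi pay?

Rossi pays $51.

Efficient allocation: Delgado→Lot F ($134), Rossi→Lot E ($139), Watson→Lot A ($106), Okafor→Lot G ($107); total welfare W = $486.
Rossi receives Lot E at value $139, so the others get W − 139 = $347.
Without Rossi: best allocation of the remaining 3 bidders over all 4 lots is Delgado→Lot F ($134), Watson→Lot E ($157), Okafor→Lot G ($107), total $398.
VCG payment = (others' best without Rossi) − (others' welfare with Rossi) = 398 − 347 = $51.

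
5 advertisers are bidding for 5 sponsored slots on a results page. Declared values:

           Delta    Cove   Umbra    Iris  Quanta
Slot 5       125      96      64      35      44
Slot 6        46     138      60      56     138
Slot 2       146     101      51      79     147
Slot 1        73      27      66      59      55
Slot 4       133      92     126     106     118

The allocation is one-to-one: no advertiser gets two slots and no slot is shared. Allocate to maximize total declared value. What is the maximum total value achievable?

This is the linear assignment problem.
Optimal: Delta→Slot 5 ($125), Cove→Slot 6 ($138), Umbra→Slot 4 ($126), Iris→Slot 1 ($59), Quanta→Slot 2 ($147) — total 125+138+126+59+147 = $595.
Column-greedy (each slot in turn goes to its best remaining advertiser) gives $582, worse by 13.
No other one-to-one assignment exceeds $595.

Maximum total: $595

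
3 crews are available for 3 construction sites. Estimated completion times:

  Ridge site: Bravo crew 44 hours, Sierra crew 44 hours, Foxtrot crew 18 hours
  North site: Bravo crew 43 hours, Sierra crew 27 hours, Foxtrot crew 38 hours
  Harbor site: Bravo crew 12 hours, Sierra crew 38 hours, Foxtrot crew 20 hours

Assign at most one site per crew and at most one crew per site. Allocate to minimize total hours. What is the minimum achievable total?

Min total: 57 hours

This is a one-to-one assignment (minimum-cost bipartite matching).
Optimal: Bravo crew→Harbor site (12 hours), Sierra crew→North site (27 hours), Foxtrot crew→Ridge site (18 hours) — total 12+27+18 = 57 hours.
Next-best assignment: Bravo crew→Ridge site, Sierra crew→North site, Foxtrot crew→Harbor site = 91 hours.
No other one-to-one assignment undercuts 57 hours.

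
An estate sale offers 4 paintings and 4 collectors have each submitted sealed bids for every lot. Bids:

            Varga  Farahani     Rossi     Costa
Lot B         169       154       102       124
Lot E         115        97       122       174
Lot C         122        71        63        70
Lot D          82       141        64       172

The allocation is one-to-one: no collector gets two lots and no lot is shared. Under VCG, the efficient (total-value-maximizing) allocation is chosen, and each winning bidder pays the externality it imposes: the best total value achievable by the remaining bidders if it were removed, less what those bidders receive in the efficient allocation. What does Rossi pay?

Rossi pays $36.

Efficient allocation: Varga→Lot C ($122), Farahani→Lot B ($154), Rossi→Lot E ($122), Costa→Lot D ($172); total welfare W = $570.
Rossi receives Lot E at value $122, so the others get W − 122 = $448.
Without Rossi: best allocation of the remaining 3 bidders over all 4 lots is Varga→Lot B ($169), Farahani→Lot D ($141), Costa→Lot E ($174), total $484.
VCG payment = (others' best without Rossi) − (others' welfare with Rossi) = 484 − 448 = $36.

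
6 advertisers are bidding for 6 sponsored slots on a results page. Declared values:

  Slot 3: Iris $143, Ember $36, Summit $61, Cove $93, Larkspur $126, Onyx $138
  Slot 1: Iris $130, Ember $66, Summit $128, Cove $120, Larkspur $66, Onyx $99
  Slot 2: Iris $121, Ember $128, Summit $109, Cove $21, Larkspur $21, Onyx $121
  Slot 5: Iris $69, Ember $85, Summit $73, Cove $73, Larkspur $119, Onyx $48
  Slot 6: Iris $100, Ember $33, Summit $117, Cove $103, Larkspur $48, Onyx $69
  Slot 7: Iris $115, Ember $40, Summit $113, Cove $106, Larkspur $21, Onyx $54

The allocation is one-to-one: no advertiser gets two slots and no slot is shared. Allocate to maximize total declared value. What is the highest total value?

Max total: $738

Optimal: Iris→Slot 1 ($130), Ember→Slot 2 ($128), Summit→Slot 6 ($117), Cove→Slot 7 ($106), Larkspur→Slot 5 ($119), Onyx→Slot 3 ($138) — total 130+128+117+106+119+138 = $738.
Max-entry greedy (repeatedly take the single best remaining cell) gives $693, worse by 45.
Swapping Larkspur↔Iris (Larkspur→Slot 1 $66, Iris→Slot 5 $69) loses 114.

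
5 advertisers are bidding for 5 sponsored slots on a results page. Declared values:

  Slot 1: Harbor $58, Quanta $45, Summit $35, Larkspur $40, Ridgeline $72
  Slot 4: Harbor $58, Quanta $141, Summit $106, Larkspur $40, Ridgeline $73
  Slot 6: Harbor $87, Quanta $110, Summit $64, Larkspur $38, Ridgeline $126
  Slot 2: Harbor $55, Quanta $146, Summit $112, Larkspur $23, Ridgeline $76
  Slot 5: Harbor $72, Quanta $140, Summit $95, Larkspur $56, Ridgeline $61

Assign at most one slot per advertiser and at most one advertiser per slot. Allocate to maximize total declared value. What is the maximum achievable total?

Maximum total: $493

Treat this as an assignment problem: match each advertiser to one slot.
Optimal: Harbor→Slot 1 ($58), Quanta→Slot 4 ($141), Summit→Slot 2 ($112), Larkspur→Slot 5 ($56), Ridgeline→Slot 6 ($126) — total 58+141+112+56+126 = $493.
Row-greedy (each advertiser in turn takes its best remaining slot) gives $467, worse by 26.
Swapping Larkspur↔Quanta (Larkspur→Slot 4 $40, Quanta→Slot 5 $140) loses 17.
Every other assignment is strictly worse.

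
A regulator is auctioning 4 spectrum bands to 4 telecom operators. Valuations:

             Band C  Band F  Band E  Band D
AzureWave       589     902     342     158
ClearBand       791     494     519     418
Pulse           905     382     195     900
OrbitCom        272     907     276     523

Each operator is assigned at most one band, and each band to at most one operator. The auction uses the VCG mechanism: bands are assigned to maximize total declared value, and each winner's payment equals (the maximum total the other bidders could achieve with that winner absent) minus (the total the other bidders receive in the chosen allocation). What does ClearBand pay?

Efficient allocation: AzureWave→Band E ($342M), ClearBand→Band C ($791M), Pulse→Band D ($900M), OrbitCom→Band F ($907M); total welfare W = $2940M.
ClearBand receives Band C at value $791M, so the others get W − 791 = $2149M.
Without ClearBand: best allocation of the remaining 3 bidders over all 4 bands is AzureWave→Band C ($589M), Pulse→Band D ($900M), OrbitCom→Band F ($907M), total $2396M.
VCG payment = (others' best without ClearBand) − (others' welfare with ClearBand) = 2396 − 2149 = $247M.

ClearBand pays $247M.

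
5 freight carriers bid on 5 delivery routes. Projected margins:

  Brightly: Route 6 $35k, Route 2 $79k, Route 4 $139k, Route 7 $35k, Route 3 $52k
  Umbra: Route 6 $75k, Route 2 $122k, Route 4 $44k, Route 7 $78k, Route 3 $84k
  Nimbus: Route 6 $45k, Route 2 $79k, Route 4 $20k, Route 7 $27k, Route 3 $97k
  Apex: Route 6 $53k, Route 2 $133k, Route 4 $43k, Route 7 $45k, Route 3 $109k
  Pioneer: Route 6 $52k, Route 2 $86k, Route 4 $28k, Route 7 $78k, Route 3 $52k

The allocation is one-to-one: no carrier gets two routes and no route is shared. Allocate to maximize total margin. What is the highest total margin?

Optimal: Brightly→Route 4 ($139k), Umbra→Route 6 ($75k), Nimbus→Route 3 ($97k), Apex→Route 2 ($133k), Pioneer→Route 7 ($78k) — total 139+75+97+133+78 = $522k.
Row-greedy (each carrier in turn takes its best remaining route) gives $489k, worse by 33.
Next-best assignment: Brightly→Route 4, Umbra→Route 7, Nimbus→Route 3, Apex→Route 2, Pioneer→Route 6 = $499k.
Swapping Umbra↔Brightly (Umbra→Route 4 $44k, Brightly→Route 6 $35k) loses 135.

Max total: $522k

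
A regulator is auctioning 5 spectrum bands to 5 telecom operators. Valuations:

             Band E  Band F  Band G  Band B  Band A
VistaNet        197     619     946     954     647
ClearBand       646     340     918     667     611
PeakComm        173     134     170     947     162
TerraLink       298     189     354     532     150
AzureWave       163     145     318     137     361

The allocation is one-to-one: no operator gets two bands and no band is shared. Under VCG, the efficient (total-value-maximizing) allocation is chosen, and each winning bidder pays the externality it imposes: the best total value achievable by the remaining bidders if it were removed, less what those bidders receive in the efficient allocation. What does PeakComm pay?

Efficient allocation: VistaNet→Band F ($619M), ClearBand→Band G ($918M), PeakComm→Band B ($947M), TerraLink→Band E ($298M), AzureWave→Band A ($361M); total welfare W = $3143M.
PeakComm receives Band B at value $947M, so the others get W − 947 = $2196M.
Without PeakComm: best allocation of the remaining 4 bidders over all 5 bands is VistaNet→Band B ($954M), ClearBand→Band G ($918M), TerraLink→Band E ($298M), AzureWave→Band A ($361M), total $2531M.
VCG payment = (others' best without PeakComm) − (others' welfare with PeakComm) = 2531 − 2196 = $335M.

PeakComm pays $335M.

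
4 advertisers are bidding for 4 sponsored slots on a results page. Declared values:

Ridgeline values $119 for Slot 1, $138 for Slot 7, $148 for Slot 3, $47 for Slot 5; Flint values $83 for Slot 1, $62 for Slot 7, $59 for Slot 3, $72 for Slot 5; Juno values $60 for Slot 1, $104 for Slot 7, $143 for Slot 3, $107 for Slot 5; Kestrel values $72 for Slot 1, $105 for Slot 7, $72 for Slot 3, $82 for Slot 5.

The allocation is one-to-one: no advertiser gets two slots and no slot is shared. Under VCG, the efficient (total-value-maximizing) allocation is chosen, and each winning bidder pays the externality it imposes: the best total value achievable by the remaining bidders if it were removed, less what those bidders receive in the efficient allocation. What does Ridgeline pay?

Efficient allocation: Ridgeline→Slot 7 ($138), Flint→Slot 1 ($83), Juno→Slot 3 ($143), Kestrel→Slot 5 ($82); total welfare W = $446.
Ridgeline receives Slot 7 at value $138, so the others get W − 138 = $308.
Without Ridgeline: best allocation of the remaining 3 bidders over all 4 slots is Flint→Slot 1 ($83), Juno→Slot 3 ($143), Kestrel→Slot 7 ($105), total $331.
VCG payment = (others' best without Ridgeline) − (others' welfare with Ridgeline) = 331 − 308 = $23.

Ridgeline pays $23.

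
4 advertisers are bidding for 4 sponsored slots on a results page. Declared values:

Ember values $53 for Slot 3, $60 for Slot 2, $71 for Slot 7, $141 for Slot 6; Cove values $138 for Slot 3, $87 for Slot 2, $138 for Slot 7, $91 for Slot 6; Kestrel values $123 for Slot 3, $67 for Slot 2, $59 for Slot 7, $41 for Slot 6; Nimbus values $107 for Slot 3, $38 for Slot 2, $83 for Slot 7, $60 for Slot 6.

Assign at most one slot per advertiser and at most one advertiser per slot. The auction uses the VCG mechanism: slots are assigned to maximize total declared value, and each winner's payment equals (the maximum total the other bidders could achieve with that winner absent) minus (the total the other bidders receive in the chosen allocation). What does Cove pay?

Cove pays $32.

Efficient allocation: Ember→Slot 6 ($141), Cove→Slot 7 ($138), Kestrel→Slot 2 ($67), Nimbus→Slot 3 ($107); total welfare W = $453.
Cove receives Slot 7 at value $138, so the others get W − 138 = $315.
Without Cove: best allocation of the remaining 3 bidders over all 4 slots is Ember→Slot 6 ($141), Kestrel→Slot 3 ($123), Nimbus→Slot 7 ($83), total $347.
VCG payment = (others' best without Cove) − (others' welfare with Cove) = 347 − 315 = $32.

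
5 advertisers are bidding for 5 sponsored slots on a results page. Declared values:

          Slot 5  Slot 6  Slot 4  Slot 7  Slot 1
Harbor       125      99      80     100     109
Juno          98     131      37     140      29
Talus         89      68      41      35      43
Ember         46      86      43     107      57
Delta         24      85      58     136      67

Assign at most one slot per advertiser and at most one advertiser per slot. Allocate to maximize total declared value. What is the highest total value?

Max total: $508

Optimal: Harbor→Slot 1 ($109), Juno→Slot 6 ($131), Talus→Slot 5 ($89), Ember→Slot 4 ($43), Delta→Slot 7 ($136) — total 109+131+89+43+136 = $508.
Max-entry greedy (repeatedly take the single best remaining cell) gives $459, worse by 49.
Next-best assignment: Harbor→Slot 1, Juno→Slot 6, Talus→Slot 5, Ember→Slot 7, Delta→Slot 4 = $494.
Every other assignment is strictly worse.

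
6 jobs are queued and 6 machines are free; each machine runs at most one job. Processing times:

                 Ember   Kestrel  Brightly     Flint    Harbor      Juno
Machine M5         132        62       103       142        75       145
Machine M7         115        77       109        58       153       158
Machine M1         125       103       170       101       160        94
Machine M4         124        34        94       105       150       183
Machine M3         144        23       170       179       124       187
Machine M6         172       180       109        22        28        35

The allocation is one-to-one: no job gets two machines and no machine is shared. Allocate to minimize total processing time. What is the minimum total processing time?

Optimal: Ember→Machine M1 (125 min), Kestrel→Machine M3 (23 min), Brightly→Machine M4 (94 min), Flint→Machine M7 (58 min), Harbor→Machine M5 (75 min), Juno→Machine M6 (35 min) — total 125+23+94+58+75+35 = 410 min.
Min-entry greedy (repeatedly take the single cheapest remaining cell) gives 423 min, worse by 13.
Swapping Kestrel↔Harbor (Kestrel→Machine M5 62 min, Harbor→Machine M3 124 min) adds 88.
Every other assignment is strictly worse.

Min total: 410 min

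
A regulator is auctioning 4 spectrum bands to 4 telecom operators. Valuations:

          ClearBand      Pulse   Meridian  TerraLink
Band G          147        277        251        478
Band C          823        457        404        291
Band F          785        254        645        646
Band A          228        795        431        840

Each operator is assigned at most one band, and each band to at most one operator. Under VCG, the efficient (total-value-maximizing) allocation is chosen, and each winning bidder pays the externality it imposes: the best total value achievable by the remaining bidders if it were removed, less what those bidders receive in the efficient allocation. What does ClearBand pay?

ClearBand pays $24M.

Efficient allocation: ClearBand→Band C ($823M), Pulse→Band A ($795M), Meridian→Band F ($645M), TerraLink→Band G ($478M); total welfare W = $2741M.
ClearBand receives Band C at value $823M, so the others get W − 823 = $1918M.
Without ClearBand: best allocation of the remaining 3 bidders over all 4 bands is Pulse→Band C ($457M), Meridian→Band F ($645M), TerraLink→Band A ($840M), total $1942M.
VCG payment = (others' best without ClearBand) − (others' welfare with ClearBand) = 1942 − 1918 = $24M.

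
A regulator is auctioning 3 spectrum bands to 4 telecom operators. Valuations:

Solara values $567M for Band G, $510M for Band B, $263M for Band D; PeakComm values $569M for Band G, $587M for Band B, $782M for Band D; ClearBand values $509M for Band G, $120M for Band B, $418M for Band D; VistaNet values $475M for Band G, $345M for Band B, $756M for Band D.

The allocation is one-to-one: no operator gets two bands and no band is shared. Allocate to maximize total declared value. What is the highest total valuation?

This is the linear assignment problem.
Optimal: Solara→Band G ($567M), PeakComm→Band B ($587M), VistaNet→Band D ($756M) — total 567+587+756 = $1910M.
Row-greedy (each operator in turn takes its best remaining band) gives $1469M, worse by 441.
Next-best assignment: ClearBand→Band G, PeakComm→Band B, VistaNet→Band D = $1852M.
Swapping VistaNet↔PeakComm (VistaNet→Band B $345M, PeakComm→Band D $782M) loses 216.

Maximum total: $1910M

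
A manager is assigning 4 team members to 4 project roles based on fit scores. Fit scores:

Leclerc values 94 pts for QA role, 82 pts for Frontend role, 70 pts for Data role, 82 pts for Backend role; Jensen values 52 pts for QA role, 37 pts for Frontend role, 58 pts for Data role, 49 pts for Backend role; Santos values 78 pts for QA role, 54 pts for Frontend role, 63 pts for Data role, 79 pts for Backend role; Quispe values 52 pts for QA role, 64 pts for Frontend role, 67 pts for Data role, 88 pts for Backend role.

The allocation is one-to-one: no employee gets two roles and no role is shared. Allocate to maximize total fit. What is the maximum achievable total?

Maximum total: 306 pts

This is the linear assignment problem.
Optimal: Leclerc→Frontend role (82 pts), Jensen→Data role (58 pts), Santos→QA role (78 pts), Quispe→Backend role (88 pts) — total 82+58+78+88 = 306 pts.
Row-greedy (each employee in turn takes its best remaining role) gives 295 pts, worse by 11.
Next-best assignment: Leclerc→QA role, Jensen→Data role, Santos→Backend role, Quispe→Frontend role = 295 pts.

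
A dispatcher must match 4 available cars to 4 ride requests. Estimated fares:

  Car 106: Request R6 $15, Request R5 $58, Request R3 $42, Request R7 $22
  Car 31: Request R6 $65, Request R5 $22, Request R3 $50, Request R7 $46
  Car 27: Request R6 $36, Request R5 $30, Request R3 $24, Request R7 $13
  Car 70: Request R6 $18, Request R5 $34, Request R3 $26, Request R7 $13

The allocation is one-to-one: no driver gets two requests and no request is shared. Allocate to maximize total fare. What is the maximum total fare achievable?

Optimal: Car 106→Request R5 ($58), Car 31→Request R7 ($46), Car 27→Request R6 ($36), Car 70→Request R3 ($26) — total 58+46+36+26 = $166.
Row-greedy (each driver in turn takes its best remaining request) gives $160, worse by 6.

Max total: $166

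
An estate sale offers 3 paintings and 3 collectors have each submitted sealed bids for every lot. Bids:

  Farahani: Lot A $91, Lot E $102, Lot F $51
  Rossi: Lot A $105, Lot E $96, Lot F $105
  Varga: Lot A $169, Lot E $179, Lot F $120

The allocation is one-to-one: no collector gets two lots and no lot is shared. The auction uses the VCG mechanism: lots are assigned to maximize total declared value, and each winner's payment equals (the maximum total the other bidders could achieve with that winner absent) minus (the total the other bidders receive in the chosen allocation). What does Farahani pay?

Farahani pays $10.

Efficient allocation: Farahani→Lot E ($102), Rossi→Lot F ($105), Varga→Lot A ($169); total welfare W = $376.
Farahani receives Lot E at value $102, so the others get W − 102 = $274.
Without Farahani: best allocation of the remaining 2 bidders over all 3 lots is Rossi→Lot A ($105), Varga→Lot E ($179), total $284.
VCG payment = (others' best without Farahani) − (others' welfare with Farahani) = 284 − 274 = $10.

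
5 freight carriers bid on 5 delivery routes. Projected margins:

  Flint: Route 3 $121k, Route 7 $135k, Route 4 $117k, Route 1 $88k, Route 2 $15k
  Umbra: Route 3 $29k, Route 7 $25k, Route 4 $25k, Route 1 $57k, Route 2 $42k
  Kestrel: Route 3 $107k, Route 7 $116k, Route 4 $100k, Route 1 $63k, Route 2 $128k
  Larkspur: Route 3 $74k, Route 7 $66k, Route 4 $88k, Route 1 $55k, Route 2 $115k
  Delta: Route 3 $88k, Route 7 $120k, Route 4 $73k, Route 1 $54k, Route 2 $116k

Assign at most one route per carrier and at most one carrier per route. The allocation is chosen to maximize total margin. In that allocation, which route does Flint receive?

Flint receives Route 4.

Optimal: Flint→Route 4 ($117k), Umbra→Route 1 ($57k), Kestrel→Route 3 ($107k), Larkspur→Route 2 ($115k), Delta→Route 7 ($120k) — total 117+57+107+115+120 = $516k.
Next-best assignment: Flint→Route 3, Umbra→Route 1, Kestrel→Route 2, Larkspur→Route 4, Delta→Route 7 = $514k.
No other one-to-one assignment exceeds $516k.
Flint's own top route is Route 7 ($135k), but forcing Flint→Route 7 and reassigning the rest optimally gives only $503k — worse by 13.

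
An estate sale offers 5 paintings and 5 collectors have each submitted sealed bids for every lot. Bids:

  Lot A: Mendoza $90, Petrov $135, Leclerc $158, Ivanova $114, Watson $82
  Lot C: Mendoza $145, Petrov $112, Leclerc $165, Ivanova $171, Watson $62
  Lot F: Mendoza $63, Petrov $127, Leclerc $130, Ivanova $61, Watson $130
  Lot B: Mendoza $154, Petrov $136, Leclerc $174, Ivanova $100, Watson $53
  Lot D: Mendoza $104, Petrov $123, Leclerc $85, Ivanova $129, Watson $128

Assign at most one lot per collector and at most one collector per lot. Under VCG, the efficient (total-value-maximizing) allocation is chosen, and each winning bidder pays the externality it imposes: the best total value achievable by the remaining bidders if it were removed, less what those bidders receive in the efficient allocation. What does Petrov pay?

Petrov pays $2.

Efficient allocation: Mendoza→Lot B ($154), Petrov→Lot F ($127), Leclerc→Lot A ($158), Ivanova→Lot C ($171), Watson→Lot D ($128); total welfare W = $738.
Petrov receives Lot F at value $127, so the others get W − 127 = $611.
Without Petrov: best allocation of the remaining 4 bidders over all 5 lots is Mendoza→Lot B ($154), Leclerc→Lot A ($158), Ivanova→Lot C ($171), Watson→Lot F ($130), total $613.
VCG payment = (others' best without Petrov) − (others' welfare with Petrov) = 613 − 611 = $2.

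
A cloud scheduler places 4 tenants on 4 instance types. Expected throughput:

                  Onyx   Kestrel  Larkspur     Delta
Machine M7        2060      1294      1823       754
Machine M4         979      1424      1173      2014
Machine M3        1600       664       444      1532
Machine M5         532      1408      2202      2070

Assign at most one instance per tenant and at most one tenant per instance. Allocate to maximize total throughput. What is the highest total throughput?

Max total: 7218 ops/s

This is the linear assignment problem.
Optimal: Onyx→Machine M7 (2060 ops/s), Kestrel→Machine M4 (1424 ops/s), Larkspur→Machine M5 (2202 ops/s), Delta→Machine M3 (1532 ops/s) — total 2060+1424+2202+1532 = 7218 ops/s.
Column-greedy (each instance in turn goes to its best remaining tenant) gives 6940 ops/s, worse by 278.
Checked against all permutations: 7218 ops/s is optimal.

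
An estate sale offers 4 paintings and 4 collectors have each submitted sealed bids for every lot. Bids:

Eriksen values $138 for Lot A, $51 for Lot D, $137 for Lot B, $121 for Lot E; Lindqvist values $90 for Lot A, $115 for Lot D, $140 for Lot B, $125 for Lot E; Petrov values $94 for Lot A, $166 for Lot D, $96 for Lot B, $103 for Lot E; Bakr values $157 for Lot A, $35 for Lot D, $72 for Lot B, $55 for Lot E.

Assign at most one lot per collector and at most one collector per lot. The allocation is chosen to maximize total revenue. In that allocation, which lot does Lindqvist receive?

Lindqvist receives Lot E.

Optimal: Eriksen→Lot B ($137), Lindqvist→Lot E ($125), Petrov→Lot D ($166), Bakr→Lot A ($157) — total 137+125+166+157 = $585.
Max-entry greedy (repeatedly take the single best remaining cell) gives $584, worse by 1.
Next-best assignment: Eriksen→Lot E, Lindqvist→Lot B, Petrov→Lot D, Bakr→Lot A = $584.
Lindqvist's own top lot is Lot B ($140), but forcing Lindqvist→Lot B and reassigning the rest optimally gives only $584 — worse by 1.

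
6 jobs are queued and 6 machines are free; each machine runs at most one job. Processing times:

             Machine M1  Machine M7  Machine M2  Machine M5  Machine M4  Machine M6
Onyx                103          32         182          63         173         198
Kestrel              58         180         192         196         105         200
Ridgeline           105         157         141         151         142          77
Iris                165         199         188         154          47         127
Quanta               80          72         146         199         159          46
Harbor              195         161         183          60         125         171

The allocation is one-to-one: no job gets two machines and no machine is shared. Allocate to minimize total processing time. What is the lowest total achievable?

Optimal: Onyx→Machine M7 (32 min), Kestrel→Machine M1 (58 min), Ridgeline→Machine M2 (141 min), Iris→Machine M4 (47 min), Quanta→Machine M6 (46 min), Harbor→Machine M5 (60 min) — total 32+58+141+47+46+60 = 384 min.
Row-greedy (each job in turn takes its cheapest remaining machine) gives 420 min, worse by 36.
Next-best assignment: Onyx→Machine M7, Kestrel→Machine M1, Ridgeline→Machine M6, Iris→Machine M4, Quanta→Machine M2, Harbor→Machine M5 = 420 min.
Swapping Ridgeline↔Harbor (Ridgeline→Machine M5 151 min, Harbor→Machine M2 183 min) adds 133.
Every other assignment is strictly worse.

Minimum total: 384 min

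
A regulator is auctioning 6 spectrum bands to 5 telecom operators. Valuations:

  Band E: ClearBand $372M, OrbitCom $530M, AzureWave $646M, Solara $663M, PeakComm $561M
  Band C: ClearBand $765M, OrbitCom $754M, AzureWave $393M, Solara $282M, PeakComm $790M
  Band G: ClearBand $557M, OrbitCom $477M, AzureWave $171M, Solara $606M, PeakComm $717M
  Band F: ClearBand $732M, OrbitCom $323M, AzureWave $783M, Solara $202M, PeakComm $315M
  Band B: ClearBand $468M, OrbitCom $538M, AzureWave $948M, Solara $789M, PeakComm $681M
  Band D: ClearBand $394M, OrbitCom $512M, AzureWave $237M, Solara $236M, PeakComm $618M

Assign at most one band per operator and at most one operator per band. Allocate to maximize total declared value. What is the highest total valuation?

This is a one-to-one assignment (maximum-weight bipartite matching).
Optimal: ClearBand→Band F ($732M), OrbitCom→Band C ($754M), AzureWave→Band B ($948M), Solara→Band E ($663M), PeakComm→Band G ($717M) — total 732+754+948+663+717 = $3814M.
Row-greedy (each operator in turn takes its best remaining band) gives $3466M, worse by 348.
Swapping PeakComm↔ClearBand (PeakComm→Band F $315M, ClearBand→Band G $557M) loses 577.

Maximum total: $3814M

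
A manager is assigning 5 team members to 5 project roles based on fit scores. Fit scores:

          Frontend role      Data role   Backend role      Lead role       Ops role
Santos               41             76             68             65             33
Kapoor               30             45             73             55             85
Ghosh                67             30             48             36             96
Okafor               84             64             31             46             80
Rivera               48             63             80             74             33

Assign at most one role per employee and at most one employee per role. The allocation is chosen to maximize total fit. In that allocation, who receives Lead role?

This is the linear assignment problem.
Optimal: Santos→Data role (76 pts), Kapoor→Backend role (73 pts), Ghosh→Ops role (96 pts), Okafor→Frontend role (84 pts), Rivera→Lead role (74 pts) — total 76+73+96+84+74 = 403 pts.
Next-best assignment: Santos→Data role, Kapoor→Lead role, Ghosh→Ops role, Okafor→Frontend role, Rivera→Backend role = 391 pts.
Rivera's own top role is Backend role (80 pts), but forcing Rivera→Backend role and reassigning the rest optimally gives only 391 pts — worse by 12.

Rivera receives Lead role.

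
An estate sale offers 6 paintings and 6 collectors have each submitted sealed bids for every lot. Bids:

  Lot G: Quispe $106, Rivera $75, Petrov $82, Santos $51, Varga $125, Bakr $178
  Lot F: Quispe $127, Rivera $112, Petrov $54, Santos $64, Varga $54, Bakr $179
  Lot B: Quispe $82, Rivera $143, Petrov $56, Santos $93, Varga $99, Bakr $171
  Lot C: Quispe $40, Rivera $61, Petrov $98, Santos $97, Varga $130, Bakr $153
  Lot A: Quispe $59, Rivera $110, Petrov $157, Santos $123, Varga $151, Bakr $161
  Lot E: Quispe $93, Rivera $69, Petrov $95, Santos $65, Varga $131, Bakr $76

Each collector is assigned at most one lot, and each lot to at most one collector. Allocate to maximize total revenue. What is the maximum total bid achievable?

Optimal: Quispe→Lot F ($127), Rivera→Lot B ($143), Petrov→Lot A ($157), Santos→Lot C ($97), Varga→Lot E ($131), Bakr→Lot G ($178) — total 127+143+157+97+131+178 = $833.
Max-entry greedy (repeatedly take the single best remaining cell) gives $813, worse by 20.
Next-best assignment: Quispe→Lot G, Rivera→Lot B, Petrov→Lot A, Santos→Lot C, Varga→Lot E, Bakr→Lot F = $813.
No other one-to-one assignment exceeds $833.

Max total: $833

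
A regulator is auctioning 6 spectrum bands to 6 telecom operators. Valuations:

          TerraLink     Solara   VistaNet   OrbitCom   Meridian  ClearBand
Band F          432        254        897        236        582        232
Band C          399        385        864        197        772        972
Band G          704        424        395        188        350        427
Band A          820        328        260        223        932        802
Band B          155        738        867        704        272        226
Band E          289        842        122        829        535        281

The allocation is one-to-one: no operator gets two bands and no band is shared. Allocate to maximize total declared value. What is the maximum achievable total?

Maximum total: $5072M

Optimal: TerraLink→Band G ($704M), Solara→Band B ($738M), VistaNet→Band F ($897M), OrbitCom→Band E ($829M), Meridian→Band A ($932M), ClearBand→Band C ($972M) — total 704+738+897+829+932+972 = $5072M.
Row-greedy (each operator in turn takes its best remaining band) gives $4462M, worse by 610.
Swapping TerraLink↔ClearBand (TerraLink→Band C $399M, ClearBand→Band G $427M) loses 850.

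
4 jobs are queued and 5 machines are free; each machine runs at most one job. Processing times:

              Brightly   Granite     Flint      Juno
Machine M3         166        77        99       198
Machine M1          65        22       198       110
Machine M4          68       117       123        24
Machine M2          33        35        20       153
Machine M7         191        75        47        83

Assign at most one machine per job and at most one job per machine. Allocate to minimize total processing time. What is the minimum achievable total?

Optimal: Brightly→Machine M2 (33 min), Granite→Machine M1 (22 min), Flint→Machine M7 (47 min), Juno→Machine M4 (24 min) — total 33+22+47+24 = 126 min.
Min-entry greedy (repeatedly take the single cheapest remaining cell) gives 232 min, worse by 106.
Next-best assignment: Brightly→Machine M1, Granite→Machine M2, Flint→Machine M7, Juno→Machine M4 = 171 min.
Swapping Flint↔Brightly (Flint→Machine M2 20 min, Brightly→Machine M7 191 min) adds 131.
Checked against all permutations: 126 min is optimal.

Min total: 126 min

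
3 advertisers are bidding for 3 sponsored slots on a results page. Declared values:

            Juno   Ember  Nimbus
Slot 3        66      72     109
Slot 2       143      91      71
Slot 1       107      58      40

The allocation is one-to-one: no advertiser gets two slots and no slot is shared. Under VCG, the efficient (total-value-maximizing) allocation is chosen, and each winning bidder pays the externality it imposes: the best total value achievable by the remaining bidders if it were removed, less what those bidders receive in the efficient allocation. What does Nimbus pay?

Efficient allocation: Juno→Slot 2 ($143), Ember→Slot 1 ($58), Nimbus→Slot 3 ($109); total welfare W = $310.
Nimbus receives Slot 3 at value $109, so the others get W − 109 = $201.
Without Nimbus: best allocation of the remaining 2 bidders over all 3 slots is Juno→Slot 2 ($143), Ember→Slot 3 ($72), total $215.
VCG payment = (others' best without Nimbus) − (others' welfare with Nimbus) = 215 − 201 = $14.

Nimbus pays $14.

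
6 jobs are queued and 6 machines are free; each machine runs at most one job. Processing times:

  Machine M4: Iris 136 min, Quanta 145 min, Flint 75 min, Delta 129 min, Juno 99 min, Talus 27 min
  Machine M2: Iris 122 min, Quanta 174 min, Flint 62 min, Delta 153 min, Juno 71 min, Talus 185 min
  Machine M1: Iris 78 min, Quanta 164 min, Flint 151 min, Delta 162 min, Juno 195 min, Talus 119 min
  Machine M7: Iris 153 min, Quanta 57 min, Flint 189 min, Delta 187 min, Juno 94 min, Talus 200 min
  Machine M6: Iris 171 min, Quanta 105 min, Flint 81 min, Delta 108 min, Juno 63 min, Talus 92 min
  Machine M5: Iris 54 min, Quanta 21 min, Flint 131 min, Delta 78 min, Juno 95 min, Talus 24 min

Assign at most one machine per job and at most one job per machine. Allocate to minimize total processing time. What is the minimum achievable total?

Minimum total: 365 min

Treat this as an assignment problem: match each job to one machine.
Optimal: Iris→Machine M1 (78 min), Quanta→Machine M7 (57 min), Flint→Machine M2 (62 min), Delta→Machine M5 (78 min), Juno→Machine M6 (63 min), Talus→Machine M4 (27 min) — total 78+57+62+78+63+27 = 365 min.
Row-greedy (each job in turn takes its cheapest remaining machine) gives 499 min, worse by 134.
Next-best assignment: Iris→Machine M1, Quanta→Machine M5, Flint→Machine M2, Delta→Machine M6, Juno→Machine M7, Talus→Machine M4 = 390 min.
Swapping Delta↔Talus (Delta→Machine M4 129 min, Talus→Machine M5 24 min) adds 48.
Checked against all permutations: 365 min is optimal.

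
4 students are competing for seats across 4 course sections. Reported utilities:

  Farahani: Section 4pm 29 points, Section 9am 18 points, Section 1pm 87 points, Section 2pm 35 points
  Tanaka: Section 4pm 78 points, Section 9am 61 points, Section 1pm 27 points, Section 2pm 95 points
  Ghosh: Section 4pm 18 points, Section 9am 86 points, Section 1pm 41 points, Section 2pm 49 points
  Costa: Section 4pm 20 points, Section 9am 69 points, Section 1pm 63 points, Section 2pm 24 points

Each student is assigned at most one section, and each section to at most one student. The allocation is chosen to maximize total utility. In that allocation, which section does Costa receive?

Costa receives Section 4pm.

This is a one-to-one assignment (maximum-weight bipartite matching).
Optimal: Farahani→Section 1pm (87 points), Tanaka→Section 2pm (95 points), Ghosh→Section 9am (86 points), Costa→Section 4pm (20 points) — total 87+95+86+20 = 288 points.
Column-greedy (each section in turn goes to its best remaining student) gives 275 points, worse by 13.
Next-best assignment: Farahani→Section 1pm, Tanaka→Section 4pm, Ghosh→Section 2pm, Costa→Section 9am = 283 points.
Costa's own top section is Section 9am (69 points), but forcing Costa→Section 9am and reassigning the rest optimally gives only 283 points — worse by 5.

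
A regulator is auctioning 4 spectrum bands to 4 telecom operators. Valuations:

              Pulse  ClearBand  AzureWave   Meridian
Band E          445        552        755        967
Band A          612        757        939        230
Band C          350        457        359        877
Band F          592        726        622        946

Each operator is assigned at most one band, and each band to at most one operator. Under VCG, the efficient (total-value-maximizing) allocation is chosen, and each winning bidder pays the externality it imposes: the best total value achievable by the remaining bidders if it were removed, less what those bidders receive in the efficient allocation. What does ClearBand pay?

Efficient allocation: Pulse→Band E ($445M), ClearBand→Band F ($726M), AzureWave→Band A ($939M), Meridian→Band C ($877M); total welfare W = $2987M.
ClearBand receives Band F at value $726M, so the others get W − 726 = $2261M.
Without ClearBand: best allocation of the remaining 3 bidders over all 4 bands is Pulse→Band F ($592M), AzureWave→Band A ($939M), Meridian→Band E ($967M), total $2498M.
VCG payment = (others' best without ClearBand) − (others' welfare with ClearBand) = 2498 − 2261 = $237M.

ClearBand pays $237M.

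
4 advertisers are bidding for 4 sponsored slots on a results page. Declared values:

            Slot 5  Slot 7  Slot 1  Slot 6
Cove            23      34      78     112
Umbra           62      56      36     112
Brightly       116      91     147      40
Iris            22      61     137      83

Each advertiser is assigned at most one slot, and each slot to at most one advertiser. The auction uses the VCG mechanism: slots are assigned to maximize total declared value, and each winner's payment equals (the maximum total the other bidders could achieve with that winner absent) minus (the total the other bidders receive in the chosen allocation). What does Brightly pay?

Brightly pays $6.

Efficient allocation: Cove→Slot 6 ($112), Umbra→Slot 7 ($56), Brightly→Slot 5 ($116), Iris→Slot 1 ($137); total welfare W = $421.
Brightly receives Slot 5 at value $116, so the others get W − 116 = $305.
Without Brightly: best allocation of the remaining 3 bidders over all 4 slots is Cove→Slot 6 ($112), Umbra→Slot 5 ($62), Iris→Slot 1 ($137), total $311.
VCG payment = (others' best without Brightly) − (others' welfare with Brightly) = 311 − 305 = $6.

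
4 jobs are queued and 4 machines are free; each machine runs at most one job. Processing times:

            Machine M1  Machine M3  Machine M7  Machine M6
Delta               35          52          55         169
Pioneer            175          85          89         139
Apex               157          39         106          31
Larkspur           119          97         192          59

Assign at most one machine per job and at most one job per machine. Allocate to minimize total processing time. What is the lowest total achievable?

Min total: 222 min

Optimal: Delta→Machine M1 (35 min), Pioneer→Machine M7 (89 min), Apex→Machine M3 (39 min), Larkspur→Machine M6 (59 min) — total 35+89+39+59 = 222 min.
Row-greedy (each job in turn takes its cheapest remaining machine) gives 343 min, worse by 121.
Next-best assignment: Delta→Machine M1, Pioneer→Machine M7, Apex→Machine M6, Larkspur→Machine M3 = 252 min.
Swapping Larkspur↔Pioneer (Larkspur→Machine M7 192 min, Pioneer→Machine M6 139 min) adds 183.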